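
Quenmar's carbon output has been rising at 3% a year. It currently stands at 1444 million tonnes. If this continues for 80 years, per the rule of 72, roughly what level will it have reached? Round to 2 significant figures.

roughly 15000 million tonnes

It doubles every 72/3 ≈ 24.00 years, so 80 years is 3.33 doublings.
2^3.33 ≈ 10.06; 1444 × 10.06 ≈ 15000 million tonnes.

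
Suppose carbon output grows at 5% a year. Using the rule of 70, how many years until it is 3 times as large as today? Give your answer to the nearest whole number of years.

Doubling time ≈ 70/5 = 14.00 years.
3× is log₂ 3 ≈ 1.58 doublings, so ≈ 1.58 × 14.00 = 22 years.

≈ 22 years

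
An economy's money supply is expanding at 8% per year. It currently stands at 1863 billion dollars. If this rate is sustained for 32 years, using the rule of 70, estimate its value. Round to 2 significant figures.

Doubling time ≈ 70/8 = 8.75 years.
32 years is 32/8.75 ≈ 3.66 doublings, a factor of 2^3.66 ≈ 12.64.
1863 × 12.64 ≈ 24000 billion dollars.

roughly 24000 billion dollars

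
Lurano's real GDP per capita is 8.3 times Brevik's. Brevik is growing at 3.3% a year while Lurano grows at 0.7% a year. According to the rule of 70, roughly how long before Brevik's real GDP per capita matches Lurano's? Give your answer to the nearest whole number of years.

around 82 years

The growth-rate gap is 3.3% − 0.7% = 2.6 percentage points.
So the ratio between them halves every 70/2.6 ≈ 26.92 years.
An 8.3 times gap takes log₂(8.3) ≈ 3.05 halvings to close: 3.05 × 26.92 ≈ 82 years.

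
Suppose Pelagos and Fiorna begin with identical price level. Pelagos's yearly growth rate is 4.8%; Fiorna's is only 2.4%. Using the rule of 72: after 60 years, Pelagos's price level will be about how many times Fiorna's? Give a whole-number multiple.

around 4 times

Rate gap = 4.8% − 2.4% = 2.4 points.
The ratio doubles every 72/2.4 ≈ 30.00 years.
60/30.00 ≈ 2.00 doublings → ratio ≈ 2^2.00 ≈ 4.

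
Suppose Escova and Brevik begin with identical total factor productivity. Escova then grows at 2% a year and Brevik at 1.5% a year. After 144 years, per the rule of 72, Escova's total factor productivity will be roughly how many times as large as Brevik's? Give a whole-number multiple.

roughly 2 times

Only the 0.5-point difference matters.
72/0.5 ≈ 144.00 years per doubling of the ratio; 144 years gives 1.00 doublings, so ≈ 2×.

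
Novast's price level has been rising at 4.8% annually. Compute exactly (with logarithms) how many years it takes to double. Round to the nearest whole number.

t = ln(2) / ln(1 + 0.048) = 0.6931 / 0.046884 ≈ 14.78.
≈ 15 years.

15 years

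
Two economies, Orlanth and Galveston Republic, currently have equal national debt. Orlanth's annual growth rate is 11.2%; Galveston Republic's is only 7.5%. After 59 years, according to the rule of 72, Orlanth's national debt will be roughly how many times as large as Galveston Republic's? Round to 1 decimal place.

Rate gap = 11.2% − 7.5% = 3.7 points.
The ratio doubles every 72/3.7 ≈ 19.46 years.
59/19.46 ≈ 3.03 doublings → ratio ≈ 2^3.03 ≈ 8.2.

8.2 times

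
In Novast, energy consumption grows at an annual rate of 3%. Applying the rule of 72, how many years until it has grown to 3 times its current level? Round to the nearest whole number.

Doubling time ≈ 72/3 = 24.00 years.
3× is log₂ 3 ≈ 1.58 doublings, so ≈ 1.58 × 24.00 = 38 years.

approximately 38 years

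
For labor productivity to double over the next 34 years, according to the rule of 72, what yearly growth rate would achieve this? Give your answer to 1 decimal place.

about 2.1% per year

72 / 34 ≈ 2.12, so about 2.1% per year.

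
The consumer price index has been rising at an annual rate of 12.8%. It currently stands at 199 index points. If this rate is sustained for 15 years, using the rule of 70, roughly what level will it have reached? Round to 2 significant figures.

Doubling time ≈ 70/12.8 = 5.47 years.
15 years is 15/5.47 ≈ 2.74 doublings, a factor of 2^2.74 ≈ 6.68.
199 × 6.68 ≈ 1300 index points.

approximately 1300 index points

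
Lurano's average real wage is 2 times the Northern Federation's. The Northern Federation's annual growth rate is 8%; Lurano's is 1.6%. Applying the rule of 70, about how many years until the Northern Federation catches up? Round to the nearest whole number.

the Northern Federation gains on Lurano at 8% − 1.6% = 6.4 points a year.
At that relative rate the gap halves every 70/6.4 ≈ 10.94 years.
A 2 times gap closes after 1 halving: 1 × 10.94 ≈ 11 years.

about 11 years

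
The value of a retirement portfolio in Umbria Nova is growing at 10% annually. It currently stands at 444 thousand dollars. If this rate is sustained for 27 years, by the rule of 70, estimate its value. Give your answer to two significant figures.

It doubles every 70/10 ≈ 7.00 years, so 27 years is 3.86 doublings.
2^3.86 ≈ 14.52; 444 × 14.52 ≈ 6400 thousand dollars.

approximately 6400 thousand dollars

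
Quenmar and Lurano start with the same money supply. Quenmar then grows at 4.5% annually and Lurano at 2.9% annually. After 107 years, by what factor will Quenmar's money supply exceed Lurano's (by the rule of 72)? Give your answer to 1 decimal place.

Only the 1.6-point difference matters.
72/1.6 ≈ 45.00 years per doubling of the ratio; 107 years gives 2.38 doublings, so ≈ 5.2×.

approximately 5.2 times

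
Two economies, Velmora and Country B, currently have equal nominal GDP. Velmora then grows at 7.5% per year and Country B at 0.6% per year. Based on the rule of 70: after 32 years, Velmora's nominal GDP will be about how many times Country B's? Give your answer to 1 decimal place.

Only the 6.9-point difference matters.
70/6.9 ≈ 10.14 years per doubling of the ratio; 32 years gives 3.16 doublings, so ≈ 8.9×.

8.9 times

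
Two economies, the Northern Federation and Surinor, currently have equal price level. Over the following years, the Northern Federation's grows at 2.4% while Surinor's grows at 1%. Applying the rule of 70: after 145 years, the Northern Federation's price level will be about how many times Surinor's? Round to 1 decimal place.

Rate gap = 2.4% − 1% = 1.4 points.
The ratio doubles every 70/1.4 ≈ 50.00 years.
145/50.00 ≈ 2.90 doublings → ratio ≈ 2^2.90 ≈ 7.5.

about 7.5 times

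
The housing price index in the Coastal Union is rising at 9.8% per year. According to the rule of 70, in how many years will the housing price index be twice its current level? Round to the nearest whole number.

Doubling time ≈ 70 / 9.8 = 7.14 years.

roughly 7 years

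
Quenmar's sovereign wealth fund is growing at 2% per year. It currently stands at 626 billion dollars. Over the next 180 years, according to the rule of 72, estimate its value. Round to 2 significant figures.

Doubling time ≈ 72/2 = 36.00 years.
180 years is 180/36.00 ≈ 5.00 doublings, a factor of 2^5.00 ≈ 32.00.
626 × 32.00 ≈ 20000 billion dollars.

about 20000 billion dollars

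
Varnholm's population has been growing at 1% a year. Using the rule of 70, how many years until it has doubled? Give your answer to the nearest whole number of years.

approximately 70 years

At 1%, doubling takes about 70/1 = 70.00 years.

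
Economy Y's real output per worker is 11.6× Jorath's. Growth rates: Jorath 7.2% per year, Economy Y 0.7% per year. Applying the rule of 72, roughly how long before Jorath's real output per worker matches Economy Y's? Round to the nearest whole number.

39 years

The growth-rate gap is 7.2% − 0.7% = 6.5 percentage points.
So the ratio between them halves every 72/6.5 ≈ 11.08 years.
An 11.6× gap takes log₂(11.6) ≈ 3.54 halvings to close: 3.54 × 11.08 ≈ 39 years.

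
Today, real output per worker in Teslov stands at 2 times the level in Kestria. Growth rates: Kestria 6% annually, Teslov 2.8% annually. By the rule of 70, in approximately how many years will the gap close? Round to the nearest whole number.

Kestria gains on Teslov at 6% − 2.8% = 3.2 points a year.
At that relative rate the gap halves every 70/3.2 ≈ 21.88 years.
A 2 times gap closes after 1 halving: 1 × 21.88 ≈ 22 years.

roughly 22 years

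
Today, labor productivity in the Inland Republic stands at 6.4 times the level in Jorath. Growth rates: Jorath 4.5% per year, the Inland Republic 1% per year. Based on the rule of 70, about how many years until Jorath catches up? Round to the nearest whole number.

What matters is the difference: 3.5 pp.
Rule of 70 on the gap: the ratio halves every 70/3.5 ≈ 20.00 years.
A 6.4 times gap takes log₂(6.4) ≈ 2.68 halvings to close: 2.68 × 20.00 ≈ 54 years.

approximately 54 years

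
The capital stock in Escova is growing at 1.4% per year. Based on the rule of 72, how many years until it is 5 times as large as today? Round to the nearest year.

approximately 119 years

One doubling takes 72/1.4 = 51.43 years.
5× is log₂ 5 ≈ 2.32 doublings, so ≈ 2.32 × 51.43 = 119 years.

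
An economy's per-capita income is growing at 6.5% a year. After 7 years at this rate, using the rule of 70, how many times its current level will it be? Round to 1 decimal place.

about 1.6 times

Doubling time ≈ 70/6.5 = 10.77 years.
7 years / 10.77 ≈ 0.65 doublings → factor 2^0.65 ≈ 1.6.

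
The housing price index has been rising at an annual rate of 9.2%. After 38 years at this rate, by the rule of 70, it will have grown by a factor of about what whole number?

around 32 times

Doubling time ≈ 70/9.2 = 7.61 years.
38/7.61 ≈ 5 doublings, so about 2^5 = 32×.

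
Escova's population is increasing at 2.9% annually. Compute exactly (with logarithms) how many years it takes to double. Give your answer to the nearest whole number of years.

t = ln(2) / ln(1 + 0.029) = 0.6931 / 0.028587 ≈ 24.25.
≈ 24 years.

24 years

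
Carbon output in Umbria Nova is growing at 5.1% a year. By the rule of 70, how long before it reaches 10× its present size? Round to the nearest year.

roughly 46 years

Doubling time ≈ 70/5.1 = 13.73 years.
10× is log₂ 10 ≈ 3.32 doublings, so ≈ 3.32 × 13.73 = 46 years.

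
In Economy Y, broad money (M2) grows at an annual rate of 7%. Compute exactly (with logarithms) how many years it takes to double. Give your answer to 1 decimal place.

10.2 years

t = ln(2) / ln(1 + 0.07) = 0.6931 / 0.067659 ≈ 10.24.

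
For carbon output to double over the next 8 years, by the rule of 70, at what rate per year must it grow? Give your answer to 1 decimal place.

70 / 8 ≈ 8.75, so about 8.8% per year.

approximately 8.8%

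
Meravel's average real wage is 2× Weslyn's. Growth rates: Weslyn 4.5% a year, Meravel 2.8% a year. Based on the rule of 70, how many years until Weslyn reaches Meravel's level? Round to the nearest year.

Weslyn gains on Meravel at 4.5% − 2.8% = 1.7 points a year.
At that relative rate the gap halves every 70/1.7 ≈ 41.18 years.
A 2× gap closes after 1 halving: 1 × 41.18 ≈ 41 years.

≈ 41 years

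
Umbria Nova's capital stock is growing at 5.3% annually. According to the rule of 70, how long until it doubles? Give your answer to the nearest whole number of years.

around 13 years

Doubling time ≈ 70 / 5.3 = 13.21 years.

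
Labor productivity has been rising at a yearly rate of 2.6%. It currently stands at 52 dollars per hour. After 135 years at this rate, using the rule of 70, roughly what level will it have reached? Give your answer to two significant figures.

It doubles every 70/2.6 ≈ 26.92 years, so 135 years is 5.01 doublings.
2^5.01 ≈ 32.22; 52 × 32.22 ≈ 1700 dollars per hour.

approximately 1700 dollars per hour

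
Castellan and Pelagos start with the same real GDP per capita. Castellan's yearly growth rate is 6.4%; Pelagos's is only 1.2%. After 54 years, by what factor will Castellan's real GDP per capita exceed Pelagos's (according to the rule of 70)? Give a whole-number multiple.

16 times

Rate gap = 6.4% − 1.2% = 5.2 points.
The ratio doubles every 70/5.2 ≈ 13.46 years.
54/13.46 ≈ 4.01 doublings → ratio ≈ 2^4.01 ≈ 16.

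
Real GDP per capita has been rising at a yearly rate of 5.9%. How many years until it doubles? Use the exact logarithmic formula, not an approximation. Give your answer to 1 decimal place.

t = ln(2) / ln(1 + 0.059) = 0.6931 / 0.057325 ≈ 12.09.

12.1 years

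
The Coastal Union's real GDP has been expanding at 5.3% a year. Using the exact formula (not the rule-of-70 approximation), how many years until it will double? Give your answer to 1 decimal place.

13.4 years

t = ln(2) / ln(1 + 0.053) = 0.6931 / 0.051643 ≈ 13.42.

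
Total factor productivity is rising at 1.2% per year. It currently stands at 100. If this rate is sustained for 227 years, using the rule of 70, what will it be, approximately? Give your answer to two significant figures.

1500

It doubles every 70/1.2 ≈ 58.33 years, so 227 years is 3.89 doublings.
2^3.89 ≈ 14.83; 100 × 14.83 ≈ 1500.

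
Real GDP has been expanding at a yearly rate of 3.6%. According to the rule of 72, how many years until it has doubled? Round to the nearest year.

72/3.6 ≈ 20.00, so it doubles roughly every 20 years.

≈ 20 years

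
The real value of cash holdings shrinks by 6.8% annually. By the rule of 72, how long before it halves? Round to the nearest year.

about 11 years

The rule works in reverse for decay: 72/6.8 ≈ 10.59 years to halve.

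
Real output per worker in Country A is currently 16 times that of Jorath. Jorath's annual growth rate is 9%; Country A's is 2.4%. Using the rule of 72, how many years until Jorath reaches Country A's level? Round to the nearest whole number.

≈ 44 years

What matters is the difference: 6.6 pp.
Rule of 72 on the gap: the ratio halves every 72/6.6 ≈ 10.91 years.
A 16 times gap closes after 4 halvings: 4 × 10.91 ≈ 44 years.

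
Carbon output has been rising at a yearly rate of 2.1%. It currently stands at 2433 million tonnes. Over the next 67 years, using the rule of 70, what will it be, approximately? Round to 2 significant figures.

It doubles every 70/2.1 ≈ 33.33 years, so 67 years is 2.01 doublings.
2^2.01 ≈ 4.03; 2433 × 4.03 ≈ 9800 million tonnes.

about 9800 million tonnes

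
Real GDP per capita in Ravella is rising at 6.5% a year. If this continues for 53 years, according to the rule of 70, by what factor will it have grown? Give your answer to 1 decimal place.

approximately 30.3 times

Doubles every ≈ 10.77 years (70/6.5).
53 years is 4.92 doublings; 2^4.92 ≈ 30.3×.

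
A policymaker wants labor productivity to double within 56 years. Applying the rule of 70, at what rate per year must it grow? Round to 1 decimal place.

70 / 56 ≈ 1.25, so about 1.3% per year.

approximately 1.3% per year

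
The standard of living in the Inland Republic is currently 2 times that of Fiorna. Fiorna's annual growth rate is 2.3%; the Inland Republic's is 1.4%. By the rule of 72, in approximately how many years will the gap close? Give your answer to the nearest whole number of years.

around 80 years

What matters is the difference: 0.9 pp.
Rule of 72 on the gap: the ratio halves every 72/0.9 ≈ 80.00 years.
A 2 times gap closes after 1 halving: 1 × 80.00 ≈ 80 years.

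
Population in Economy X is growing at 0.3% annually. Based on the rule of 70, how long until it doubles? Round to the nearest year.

approximately 233 years

Doubling time ≈ 70 / 0.3 = 233.33 years.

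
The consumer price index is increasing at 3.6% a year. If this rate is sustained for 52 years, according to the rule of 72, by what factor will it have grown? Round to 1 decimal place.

Doubles every ≈ 20.00 years (72/3.6).
52 years is 2.60 doublings; 2^2.60 ≈ 6.1×.

6.1 times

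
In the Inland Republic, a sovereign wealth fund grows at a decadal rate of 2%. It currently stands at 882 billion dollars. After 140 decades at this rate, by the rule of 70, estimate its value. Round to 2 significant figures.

It doubles every 70/2 ≈ 35.00 decades, so 140 decades is 4.00 doublings.
2^4.00 ≈ 16.00; 882 × 16.00 ≈ 14000 billion dollars.

approximately 14000 billion dollars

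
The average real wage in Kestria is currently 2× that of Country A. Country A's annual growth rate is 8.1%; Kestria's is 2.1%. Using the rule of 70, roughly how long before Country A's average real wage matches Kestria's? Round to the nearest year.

around 12 years

Country A gains on Kestria at 8.1% − 2.1% = 6 points a year.
At that relative rate the gap halves every 70/6 ≈ 11.67 years.
A 2× gap closes after 1 halving: 1 × 11.67 ≈ 12 years.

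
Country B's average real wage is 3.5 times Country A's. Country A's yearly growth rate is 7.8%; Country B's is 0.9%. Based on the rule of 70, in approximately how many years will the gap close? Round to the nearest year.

roughly 18 years

The growth-rate gap is 7.8% − 0.9% = 6.9 percentage points.
So the ratio between them halves every 70/6.9 ≈ 10.14 years.
A 3.5 times gap takes log₂(3.5) ≈ 1.81 halvings to close: 1.81 × 10.14 ≈ 18 years.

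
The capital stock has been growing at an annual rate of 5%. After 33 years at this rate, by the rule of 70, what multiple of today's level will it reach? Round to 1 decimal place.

Doubling time ≈ 70/5 = 14.00 years.
33 years / 14.00 ≈ 2.36 doublings → factor 2^2.36 ≈ 5.1.

about 5.1 times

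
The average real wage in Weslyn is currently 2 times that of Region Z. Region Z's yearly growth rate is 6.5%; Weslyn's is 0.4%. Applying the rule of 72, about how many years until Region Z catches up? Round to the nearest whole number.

≈ 12 years

The growth-rate gap is 6.5% − 0.4% = 6.1 percentage points.
So the ratio between them halves every 72/6.1 ≈ 11.80 years.
A 2 times gap closes after 1 halving: 1 × 11.80 ≈ 12 years.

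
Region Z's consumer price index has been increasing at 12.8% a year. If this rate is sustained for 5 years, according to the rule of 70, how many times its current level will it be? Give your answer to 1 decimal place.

around 1.9 times

Doubles every ≈ 5.47 years (70/12.8).
5 years is 0.91 doublings; 2^0.91 ≈ 1.9×.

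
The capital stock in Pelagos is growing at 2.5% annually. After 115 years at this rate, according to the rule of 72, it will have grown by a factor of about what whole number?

≈ 16 times

Doubling time ≈ 72/2.5 = 28.80 years.
115/28.80 ≈ 4 doublings, so about 2^4 = 16×.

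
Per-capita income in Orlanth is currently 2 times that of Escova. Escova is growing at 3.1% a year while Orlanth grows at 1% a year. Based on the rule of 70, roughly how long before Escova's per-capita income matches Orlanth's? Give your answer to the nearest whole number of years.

approximately 33 years

Escova gains on Orlanth at 3.1% − 1% = 2.1 points a year.
At that relative rate the gap halves every 70/2.1 ≈ 33.33 years.
A 2 times gap closes after 1 halving: 1 × 33.33 ≈ 33 years.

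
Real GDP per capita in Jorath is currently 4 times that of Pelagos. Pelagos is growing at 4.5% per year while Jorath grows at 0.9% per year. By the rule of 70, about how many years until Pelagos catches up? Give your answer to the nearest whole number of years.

≈ 39 years

Pelagos gains on Jorath at 4.5% − 0.9% = 3.6 points a year.
At that relative rate the gap halves every 70/3.6 ≈ 19.44 years.
A 4 times gap closes after 2 halvings: 2 × 19.44 ≈ 39 years.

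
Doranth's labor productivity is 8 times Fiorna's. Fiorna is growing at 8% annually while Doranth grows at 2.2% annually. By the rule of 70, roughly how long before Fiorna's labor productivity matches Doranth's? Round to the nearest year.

about 36 years

Fiorna gains on Doranth at 8% − 2.2% = 5.8 points a year.
At that relative rate the gap halves every 70/5.8 ≈ 12.07 years.
An 8 times gap closes after 3 halvings: 3 × 12.07 ≈ 36 years.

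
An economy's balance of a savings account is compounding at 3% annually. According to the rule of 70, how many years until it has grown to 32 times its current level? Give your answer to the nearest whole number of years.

One doubling takes 70/3 = 23.33 years.
32× is 5 doublings, so 5 × 23.33 ≈ 117 years.

around 117 years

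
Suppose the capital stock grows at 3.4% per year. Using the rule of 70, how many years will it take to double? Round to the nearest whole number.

At 3.4%, doubling takes about 70/3.4 = 20.59 years.

roughly 21 years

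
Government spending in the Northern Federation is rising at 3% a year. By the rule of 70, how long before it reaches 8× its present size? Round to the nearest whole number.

≈ 70 years

At 3% it doubles every 70/3 ≈ 23.33 years.
8 = 2^3, so 3 doublings → 70 years.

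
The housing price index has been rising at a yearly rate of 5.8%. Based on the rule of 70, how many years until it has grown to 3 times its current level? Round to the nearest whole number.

At 5.8% it doubles every 70/5.8 ≈ 12.07 years.
Reaching 3× takes log₂(3) ≈ 1.58 doublings.
1.58 × 12.07 ≈ 19 years.

roughly 19 years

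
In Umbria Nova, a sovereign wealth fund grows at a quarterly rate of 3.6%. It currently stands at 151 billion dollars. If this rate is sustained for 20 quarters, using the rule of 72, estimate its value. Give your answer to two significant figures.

approximately 300 billion dollars

Doubling time ≈ 72/3.6 = 20.00 quarters.
20 quarters is 20/20.00 ≈ 1.00 doublings, a factor of 2^1.00 ≈ 2.00.
151 × 2.00 ≈ 300 billion dollars.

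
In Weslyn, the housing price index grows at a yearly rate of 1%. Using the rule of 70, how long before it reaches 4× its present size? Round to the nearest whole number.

≈ 140 years

At 1% it doubles every 70/1 ≈ 70.00 years.
4× is 2 doublings, so 2 × 70.00 ≈ 140 years.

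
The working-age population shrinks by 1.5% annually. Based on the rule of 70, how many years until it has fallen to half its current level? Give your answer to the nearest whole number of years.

Halving time ≈ 70 / 1.5 = 46.67 → 47 years.

around 47 years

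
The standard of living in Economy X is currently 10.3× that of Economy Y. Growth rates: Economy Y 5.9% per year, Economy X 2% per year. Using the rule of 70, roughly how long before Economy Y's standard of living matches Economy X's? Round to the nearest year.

about 60 years

Economy Y gains on Economy X at 5.9% − 2% = 3.9 points a year.
At that relative rate the gap halves every 70/3.9 ≈ 17.95 years.
A 10.3× gap takes log₂(10.3) ≈ 3.36 halvings to close: 3.36 × 17.95 ≈ 60 years.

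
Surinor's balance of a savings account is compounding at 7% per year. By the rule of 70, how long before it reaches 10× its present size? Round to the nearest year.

33 years

Doubling time ≈ 70/7 = 10.00 years.
10× is log₂ 10 ≈ 3.32 doublings, so ≈ 3.32 × 10.00 = 33 years.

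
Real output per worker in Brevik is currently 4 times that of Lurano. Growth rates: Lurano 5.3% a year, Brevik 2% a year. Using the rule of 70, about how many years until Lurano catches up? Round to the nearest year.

Lurano gains on Brevik at 5.3% − 2% = 3.3 points a year.
At that relative rate the gap halves every 70/3.3 ≈ 21.21 years.
A 4 times gap closes after 2 halvings: 2 × 21.21 ≈ 42 years.

about 42 years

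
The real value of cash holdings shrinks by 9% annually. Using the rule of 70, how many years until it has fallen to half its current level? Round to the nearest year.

approximately 8 years

Halving time ≈ 70 / 9 = 7.78 → 8 years.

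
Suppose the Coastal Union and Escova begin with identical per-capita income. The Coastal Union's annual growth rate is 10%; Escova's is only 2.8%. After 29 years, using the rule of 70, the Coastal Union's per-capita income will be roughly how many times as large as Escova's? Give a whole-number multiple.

Rate gap = 10% − 2.8% = 7.2 points.
The ratio doubles every 70/7.2 ≈ 9.72 years.
29/9.72 ≈ 2.98 doublings → ratio ≈ 2^2.98 ≈ 8.

≈ 8 times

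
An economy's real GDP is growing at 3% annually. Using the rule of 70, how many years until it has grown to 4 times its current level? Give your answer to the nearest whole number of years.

Doubling time ≈ 70/3 = 23.33 years.
Getting to 4× needs 2 doublings: 2 × 23.33 ≈ 47 years.

47 years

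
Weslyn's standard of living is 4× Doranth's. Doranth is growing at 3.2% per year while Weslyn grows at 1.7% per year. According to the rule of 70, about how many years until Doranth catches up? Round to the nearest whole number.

≈ 93 years

The growth-rate gap is 3.2% − 1.7% = 1.5 percentage points.
So the ratio between them halves every 70/1.5 ≈ 46.67 years.
A 4× gap closes after 2 halvings: 2 × 46.67 ≈ 93 years.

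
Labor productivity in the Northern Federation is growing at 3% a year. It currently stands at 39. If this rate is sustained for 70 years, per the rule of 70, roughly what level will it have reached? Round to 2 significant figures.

about 310

It doubles every 70/3 ≈ 23.33 years, so 70 years is 3.00 doublings.
2^3.00 ≈ 8.00; 39 × 8.00 ≈ 310.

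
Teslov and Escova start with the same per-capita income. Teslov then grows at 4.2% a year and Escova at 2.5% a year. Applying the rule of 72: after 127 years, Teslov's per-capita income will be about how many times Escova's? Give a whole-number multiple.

Only the 1.7-point difference matters.
72/1.7 ≈ 42.35 years per doubling of the ratio; 127 years gives 3.00 doublings, so ≈ 8×.

approximately 8 times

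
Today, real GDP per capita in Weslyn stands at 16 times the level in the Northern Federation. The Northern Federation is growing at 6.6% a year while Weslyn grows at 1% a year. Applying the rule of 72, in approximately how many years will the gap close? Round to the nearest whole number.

around 51 years

The growth-rate gap is 6.6% − 1% = 5.6 percentage points.
So the ratio between them halves every 72/5.6 ≈ 12.86 years.
A 16 times gap closes after 4 halvings: 4 × 12.86 ≈ 51 years.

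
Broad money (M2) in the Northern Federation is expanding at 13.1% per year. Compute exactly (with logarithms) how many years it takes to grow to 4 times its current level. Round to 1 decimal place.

11.3 years

t = ln(4) / ln(1 + 0.131) = 1.3863 / 0.123102 ≈ 11.26.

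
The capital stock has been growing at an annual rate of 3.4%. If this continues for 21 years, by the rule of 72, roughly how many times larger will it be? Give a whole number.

≈ 2 times

Doubling time ≈ 72/3.4 = 21.18 years.
21/21.18 ≈ 1 doubling, so about 2^1 = 2×.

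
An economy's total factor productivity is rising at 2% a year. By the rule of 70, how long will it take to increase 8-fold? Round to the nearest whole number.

Doubling time ≈ 70/2 = 35.00 years.
8× is 3 doublings, so 3 × 35.00 ≈ 105 years.

roughly 105 years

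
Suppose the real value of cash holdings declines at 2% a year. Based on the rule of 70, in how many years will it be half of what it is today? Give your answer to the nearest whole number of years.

Falling at 2%, it halves about every 70/2 = 35.00 years.

around 35 years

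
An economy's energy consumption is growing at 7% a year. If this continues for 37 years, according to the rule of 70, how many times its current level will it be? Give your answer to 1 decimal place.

around 13.0 times

Doubles every ≈ 10.00 years (70/7).
37 years is 3.70 doublings; 2^3.70 ≈ 13.0×.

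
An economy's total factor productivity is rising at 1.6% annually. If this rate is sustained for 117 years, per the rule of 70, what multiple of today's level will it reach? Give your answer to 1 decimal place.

6.4 times

Doubling time ≈ 70/1.6 = 43.75 years.
117 years / 43.75 ≈ 2.67 doublings → factor 2^2.67 ≈ 6.4.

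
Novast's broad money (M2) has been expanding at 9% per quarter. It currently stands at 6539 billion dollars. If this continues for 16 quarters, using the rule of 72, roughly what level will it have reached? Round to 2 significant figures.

Doubling time ≈ 72/9 = 8.00 quarters.
16 quarters is 16/8.00 ≈ 2.00 doublings, a factor of 2^2.00 ≈ 4.00.
6539 × 4.00 ≈ 26000 billion dollars.

around 26000 billion dollars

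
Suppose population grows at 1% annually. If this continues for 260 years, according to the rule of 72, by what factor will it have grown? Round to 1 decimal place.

about 12.2 times

Doubling time ≈ 72/1 = 72.00 years.
260 years / 72.00 ≈ 3.61 doublings → factor 2^3.61 ≈ 12.2.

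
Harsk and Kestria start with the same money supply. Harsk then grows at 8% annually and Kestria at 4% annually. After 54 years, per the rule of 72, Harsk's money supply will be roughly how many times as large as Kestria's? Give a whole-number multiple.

roughly 8 times

Harsk pulls ahead at 4 pp per year, so the ratio doubles every 72/4 ≈ 18.00 years.
In 54 years that's 3.00 doublings: 2^3.00 ≈ 8.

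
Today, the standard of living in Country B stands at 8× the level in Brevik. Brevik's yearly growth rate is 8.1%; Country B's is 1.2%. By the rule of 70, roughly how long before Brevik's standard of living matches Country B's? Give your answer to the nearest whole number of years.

What matters is the difference: 6.9 pp.
Rule of 70 on the gap: the ratio halves every 70/6.9 ≈ 10.14 years.
An 8× gap closes after 3 halvings: 3 × 10.14 ≈ 30 years.

around 30 years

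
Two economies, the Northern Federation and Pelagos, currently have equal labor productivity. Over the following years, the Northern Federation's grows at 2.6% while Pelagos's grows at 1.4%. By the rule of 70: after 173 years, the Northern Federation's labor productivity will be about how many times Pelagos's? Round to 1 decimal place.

≈ 7.8 times

the Northern Federation pulls ahead at 1.2 pp per year, so the ratio doubles every 70/1.2 ≈ 58.33 years.
In 173 years that's 2.97 doublings: 2^2.97 ≈ 7.8.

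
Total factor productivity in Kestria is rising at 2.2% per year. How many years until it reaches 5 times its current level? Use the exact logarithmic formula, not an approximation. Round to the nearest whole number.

t = ln(5) / ln(1 + 0.022) = 1.6094 / 0.021761 ≈ 73.96.
≈ 74 years.

74 years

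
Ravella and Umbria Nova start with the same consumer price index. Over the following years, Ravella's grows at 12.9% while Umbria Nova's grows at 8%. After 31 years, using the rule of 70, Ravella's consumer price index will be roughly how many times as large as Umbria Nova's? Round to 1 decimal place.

roughly 4.5 times

Only the 4.9-point difference matters.
70/4.9 ≈ 14.29 years per doubling of the ratio; 31 years gives 2.17 doublings, so ≈ 4.5×.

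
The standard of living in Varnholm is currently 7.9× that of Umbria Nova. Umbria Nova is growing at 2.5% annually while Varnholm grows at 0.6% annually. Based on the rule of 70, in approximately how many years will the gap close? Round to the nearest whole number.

about 110 years

The growth-rate gap is 2.5% − 0.6% = 1.9 percentage points.
So the ratio between them halves every 70/1.9 ≈ 36.84 years.
A 7.9× gap takes log₂(7.9) ≈ 2.98 halvings to close: 2.98 × 36.84 ≈ 110 years.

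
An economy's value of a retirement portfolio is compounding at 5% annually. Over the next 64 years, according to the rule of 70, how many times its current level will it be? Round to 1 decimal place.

about 23.8 times

Doubling time ≈ 70/5 = 14.00 years.
64 years / 14.00 ≈ 4.57 doublings → factor 2^4.57 ≈ 23.8.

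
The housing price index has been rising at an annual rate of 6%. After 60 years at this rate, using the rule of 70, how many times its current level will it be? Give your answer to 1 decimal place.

Doubling time ≈ 70/6 = 11.67 years.
60 years / 11.67 ≈ 5.14 doublings → factor 2^5.14 ≈ 35.3.

approximately 35.3 times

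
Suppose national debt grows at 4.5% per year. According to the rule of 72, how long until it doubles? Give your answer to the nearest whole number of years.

72/4.5 ≈ 16.00, so it doubles roughly every 16 years.

about 16 years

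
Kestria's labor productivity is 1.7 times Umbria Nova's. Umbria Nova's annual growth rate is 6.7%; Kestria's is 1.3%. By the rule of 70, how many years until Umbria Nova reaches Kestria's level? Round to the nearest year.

approximately 10 years

The growth-rate gap is 6.7% − 1.3% = 5.4 percentage points.
So the ratio between them halves every 70/5.4 ≈ 12.96 years.
A 1.7 times gap takes log₂(1.7) ≈ 0.77 halvings to close: 0.77 × 12.96 ≈ 10 years.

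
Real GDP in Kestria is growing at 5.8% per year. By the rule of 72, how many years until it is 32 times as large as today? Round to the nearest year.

≈ 62 years

Doubling time ≈ 72/5.8 = 12.41 years.
32× is 5 doublings, so 5 × 12.41 ≈ 62 years.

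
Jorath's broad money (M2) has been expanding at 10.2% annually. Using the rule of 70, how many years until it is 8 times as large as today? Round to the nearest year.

At 10.2% it doubles every 70/10.2 ≈ 6.86 years.
8× is 3 doublings, so 3 × 6.86 ≈ 21 years.

around 21 years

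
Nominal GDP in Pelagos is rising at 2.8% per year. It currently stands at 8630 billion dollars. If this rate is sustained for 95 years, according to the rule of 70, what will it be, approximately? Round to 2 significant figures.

about 120000 billion dollars

It doubles every 70/2.8 ≈ 25.00 years, so 95 years is 3.80 doublings.
2^3.80 ≈ 13.93; 8630 × 13.93 ≈ 120000 billion dollars.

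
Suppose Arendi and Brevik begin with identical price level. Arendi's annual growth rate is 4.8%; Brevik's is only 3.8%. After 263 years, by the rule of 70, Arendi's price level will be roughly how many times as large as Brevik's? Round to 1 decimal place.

approximately 13.5 times

Rate gap = 4.8% − 3.8% = 1 point.
The ratio doubles every 70/1 ≈ 70.00 years.
263/70.00 ≈ 3.76 doublings → ratio ≈ 2^3.76 ≈ 13.5.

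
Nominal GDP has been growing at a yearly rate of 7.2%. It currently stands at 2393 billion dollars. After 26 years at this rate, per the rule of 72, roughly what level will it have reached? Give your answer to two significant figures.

It doubles every 72/7.2 ≈ 10.00 years, so 26 years is 2.60 doublings.
2^2.60 ≈ 6.06; 2393 × 6.06 ≈ 15000 billion dollars.

roughly 15000 billion dollars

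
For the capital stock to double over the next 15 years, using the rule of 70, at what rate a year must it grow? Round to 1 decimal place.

70 / 15 ≈ 4.67, so about 4.7% a year.

≈ 4.7%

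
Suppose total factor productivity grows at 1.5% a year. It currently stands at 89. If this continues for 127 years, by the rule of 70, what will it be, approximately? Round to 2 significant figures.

≈ 590

Doubling time ≈ 70/1.5 = 46.67 years.
127 years is 127/46.67 ≈ 2.72 doublings, a factor of 2^2.72 ≈ 6.59.
89 × 6.59 ≈ 590.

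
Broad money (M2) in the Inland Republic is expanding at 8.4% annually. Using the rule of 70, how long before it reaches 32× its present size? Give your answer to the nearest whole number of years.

42 years

Doubling time ≈ 70/8.4 = 8.33 years.
32 = 2^5, so 5 doublings → 42 years.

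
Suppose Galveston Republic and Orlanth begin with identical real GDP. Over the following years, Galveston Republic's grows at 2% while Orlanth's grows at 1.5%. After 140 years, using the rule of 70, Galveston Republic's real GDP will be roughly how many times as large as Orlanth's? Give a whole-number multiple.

Rate gap = 2% − 1.5% = 0.5 points.
The ratio doubles every 70/0.5 ≈ 140.00 years.
140/140.00 ≈ 1.00 doublings → ratio ≈ 2^1.00 ≈ 2.

roughly 2 times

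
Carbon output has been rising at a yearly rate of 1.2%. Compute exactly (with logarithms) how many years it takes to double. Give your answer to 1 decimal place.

t = ln(2) / ln(1 + 0.012) = 0.6931 / 0.011929 ≈ 58.10.

58.1 years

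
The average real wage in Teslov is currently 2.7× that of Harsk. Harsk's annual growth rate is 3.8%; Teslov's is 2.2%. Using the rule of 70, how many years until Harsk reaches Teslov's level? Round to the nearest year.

What matters is the difference: 1.6 pp.
Rule of 70 on the gap: the ratio halves every 70/1.6 ≈ 43.75 years.
A 2.7× gap takes log₂(2.7) ≈ 1.43 halvings to close: 1.43 × 43.75 ≈ 63 years.

about 63 years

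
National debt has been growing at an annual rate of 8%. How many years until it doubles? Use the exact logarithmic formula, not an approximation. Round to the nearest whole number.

9 years

t = ln(2) / ln(1 + 0.08) = 0.6931 / 0.076961 ≈ 9.01.
≈ 9 years.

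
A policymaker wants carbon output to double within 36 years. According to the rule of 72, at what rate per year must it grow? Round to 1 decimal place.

72 / 36 ≈ 2.00, so about 2.0% per year.

roughly 2.0% per year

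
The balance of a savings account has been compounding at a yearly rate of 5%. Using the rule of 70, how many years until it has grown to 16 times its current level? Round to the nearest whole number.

At 5% it doubles every 70/5 ≈ 14.00 years.
Getting to 16× needs 4 doublings: 4 × 14.00 ≈ 56 years.

56 years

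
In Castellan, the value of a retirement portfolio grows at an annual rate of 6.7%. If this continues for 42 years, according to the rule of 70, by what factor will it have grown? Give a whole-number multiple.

≈ 16 times

70/6.7 ≈ 10.45 years per doubling.
42 years fits 4 doublings: 2^4 = 16.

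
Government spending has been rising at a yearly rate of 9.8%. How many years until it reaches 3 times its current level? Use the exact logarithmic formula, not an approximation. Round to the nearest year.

t = ln(3) / ln(1 + 0.098) = 1.0986 / 0.093490 ≈ 11.75.
≈ 12 years.

12 years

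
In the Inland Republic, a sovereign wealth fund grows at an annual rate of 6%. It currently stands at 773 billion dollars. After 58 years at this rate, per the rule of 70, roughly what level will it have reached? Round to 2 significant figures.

≈ 24000 billion dollars

Doubling time ≈ 70/6 = 11.67 years.
58 years is 58/11.67 ≈ 4.97 doublings, a factor of 2^4.97 ≈ 31.34.
773 × 31.34 ≈ 24000 billion dollars.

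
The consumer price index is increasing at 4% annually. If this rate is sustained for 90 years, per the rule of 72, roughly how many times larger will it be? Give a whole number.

Doubling time ≈ 72/4 = 18.00 years.
90/18.00 ≈ 5 doublings, so about 2^5 = 32×.

≈ 32 times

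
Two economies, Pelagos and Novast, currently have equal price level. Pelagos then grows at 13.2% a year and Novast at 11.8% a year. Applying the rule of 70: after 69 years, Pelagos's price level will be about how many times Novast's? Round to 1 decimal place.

Pelagos pulls ahead at 1.4 pp per year, so the ratio doubles every 70/1.4 ≈ 50.00 years.
In 69 years that's 1.38 doublings: 2^1.38 ≈ 2.6.

about 2.6 times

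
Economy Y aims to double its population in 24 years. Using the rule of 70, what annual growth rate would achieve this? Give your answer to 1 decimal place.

70 / 24 ≈ 2.92, so about 2.9% annually.

≈ 2.9%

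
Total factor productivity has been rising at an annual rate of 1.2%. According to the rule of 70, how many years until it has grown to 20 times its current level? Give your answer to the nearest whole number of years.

At 1.2% it doubles every 70/1.2 ≈ 58.33 years.
20× is log₂ 20 ≈ 4.32 doublings, so ≈ 4.32 × 58.33 = 252 years.

252 years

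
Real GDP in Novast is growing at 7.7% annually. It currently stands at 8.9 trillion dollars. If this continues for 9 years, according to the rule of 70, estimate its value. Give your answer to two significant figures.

Doubling time ≈ 70/7.7 = 9.09 years.
9 years is 9/9.09 ≈ 0.99 doublings, a factor of 2^0.99 ≈ 1.99.
8.9 × 1.99 ≈ 18 trillion dollars.

around 18 trillion dollars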